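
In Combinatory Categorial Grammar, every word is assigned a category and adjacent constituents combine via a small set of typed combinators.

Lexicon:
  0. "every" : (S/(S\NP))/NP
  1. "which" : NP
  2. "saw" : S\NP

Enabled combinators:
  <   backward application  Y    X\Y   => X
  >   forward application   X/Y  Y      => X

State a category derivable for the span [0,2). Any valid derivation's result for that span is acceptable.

[0,3] S   >
  [0,2] S/(S\NP)   >
    [0,1] "every" : (S/(S\NP))/NP
    [1,2] "which" : NP
  [2,3] "saw" : S\NP

S/(S\NP)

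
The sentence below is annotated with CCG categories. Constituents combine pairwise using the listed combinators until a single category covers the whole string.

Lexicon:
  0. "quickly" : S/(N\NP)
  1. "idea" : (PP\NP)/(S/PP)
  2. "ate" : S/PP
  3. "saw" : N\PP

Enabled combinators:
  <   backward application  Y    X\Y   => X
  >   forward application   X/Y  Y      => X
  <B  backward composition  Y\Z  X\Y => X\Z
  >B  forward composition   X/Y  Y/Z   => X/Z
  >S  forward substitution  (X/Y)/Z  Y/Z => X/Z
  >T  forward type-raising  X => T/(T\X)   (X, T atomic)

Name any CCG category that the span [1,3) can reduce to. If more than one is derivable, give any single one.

[0,4] S   >
  [0,1] "quickly" : S/(N\NP)
  [1,4] N\NP   <B
    [1,3] PP\NP   >
      [1,2] "idea" : (PP\NP)/(S/PP)
      [2,3] "ate" : S/PP
    [3,4] "saw" : N\PP

PP\NP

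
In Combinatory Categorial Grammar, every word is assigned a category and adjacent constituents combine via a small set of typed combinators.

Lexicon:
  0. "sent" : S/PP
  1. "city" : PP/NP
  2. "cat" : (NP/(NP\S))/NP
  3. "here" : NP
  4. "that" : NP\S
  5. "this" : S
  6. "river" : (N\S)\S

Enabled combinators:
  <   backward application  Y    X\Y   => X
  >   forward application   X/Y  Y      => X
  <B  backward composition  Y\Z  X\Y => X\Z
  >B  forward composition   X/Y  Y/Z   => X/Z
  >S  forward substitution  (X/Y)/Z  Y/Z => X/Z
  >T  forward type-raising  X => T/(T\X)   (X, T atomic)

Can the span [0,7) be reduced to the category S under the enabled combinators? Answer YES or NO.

S/PP PP/NP (NP/(NP\S))/NP NP NP\S S (N\S)\S
CKY chart[0,7] = {N, N/(N\N), NP/(NP\N), PP/(PP\N), S/(S\N)}; S ∉ chart

NO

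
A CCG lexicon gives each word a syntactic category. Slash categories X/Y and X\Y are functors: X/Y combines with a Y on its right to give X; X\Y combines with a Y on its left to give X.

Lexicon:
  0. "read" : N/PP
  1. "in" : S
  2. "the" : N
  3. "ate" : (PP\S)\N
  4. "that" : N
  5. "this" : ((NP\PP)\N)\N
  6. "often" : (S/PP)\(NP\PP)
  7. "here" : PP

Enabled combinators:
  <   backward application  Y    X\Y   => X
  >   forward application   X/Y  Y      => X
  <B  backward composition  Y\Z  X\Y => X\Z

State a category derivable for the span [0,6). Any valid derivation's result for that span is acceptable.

NP\PP

[0,8] S   >
  [0,7] S/PP   <
    [0,6] NP\PP   <
      [0,4] N   >
        [0,1] "read" : N/PP
        [1,4] PP   <
          [1,2] "in" : S
          [2,4] PP\S   <
            [2,3] "the" : N
            [3,4] "ate" : (PP\S)\N
      [4,6] (NP\PP)\N   <
        [4,5] "that" : N
        [5,6] "this" : ((NP\PP)\N)\N
    [6,7] "often" : (S/PP)\(NP\PP)
  [7,8] "here" : PP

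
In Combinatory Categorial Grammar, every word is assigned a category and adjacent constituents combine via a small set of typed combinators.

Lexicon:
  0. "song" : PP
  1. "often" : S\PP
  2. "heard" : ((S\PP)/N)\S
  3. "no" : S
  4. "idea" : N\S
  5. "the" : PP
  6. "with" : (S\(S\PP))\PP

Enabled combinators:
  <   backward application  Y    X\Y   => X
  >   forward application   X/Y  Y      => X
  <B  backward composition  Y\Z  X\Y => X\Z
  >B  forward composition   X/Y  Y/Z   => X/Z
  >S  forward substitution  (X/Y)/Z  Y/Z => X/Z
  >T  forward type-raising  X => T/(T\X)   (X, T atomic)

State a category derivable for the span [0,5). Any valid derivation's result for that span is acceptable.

S\PP

[0,7] S   <
  [0,5] S\PP   >
    [0,3] (S\PP)/N   <
      [0,2] S   >
        [0,1] S/(S\PP)   >T
          [0,1] "song" : PP
        [1,2] "often" : S\PP
      [2,3] "heard" : ((S\PP)/N)\S
    [3,5] N   <
      [3,4] "no" : S
      [4,5] "idea" : N\S
  [5,7] S\(S\PP)   <
    [5,6] "the" : PP
    [6,7] "with" : (S\(S\PP))\PP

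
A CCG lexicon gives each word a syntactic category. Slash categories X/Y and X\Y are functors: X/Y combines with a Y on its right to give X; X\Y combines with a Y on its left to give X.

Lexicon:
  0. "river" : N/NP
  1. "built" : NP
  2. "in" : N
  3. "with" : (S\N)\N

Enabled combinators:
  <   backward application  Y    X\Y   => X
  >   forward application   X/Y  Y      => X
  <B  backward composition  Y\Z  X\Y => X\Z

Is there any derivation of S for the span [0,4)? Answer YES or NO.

YES

[0,4] S   <
  [0,2] N   >
    [0,1] "river" : N/NP
    [1,2] "built" : NP
  [2,4] S\N   <
    [2,3] "in" : N
    [3,4] "with" : (S\N)\N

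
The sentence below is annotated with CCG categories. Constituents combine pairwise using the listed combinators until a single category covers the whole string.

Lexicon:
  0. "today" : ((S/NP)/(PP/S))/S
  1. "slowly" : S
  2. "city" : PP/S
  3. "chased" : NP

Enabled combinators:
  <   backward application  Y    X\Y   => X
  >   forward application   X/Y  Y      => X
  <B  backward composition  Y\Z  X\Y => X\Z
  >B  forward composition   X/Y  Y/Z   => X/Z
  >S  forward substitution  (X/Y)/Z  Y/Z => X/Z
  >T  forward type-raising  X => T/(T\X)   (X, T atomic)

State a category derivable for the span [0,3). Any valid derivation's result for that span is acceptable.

S/NP

[0,4] S   >
  [0,3] S/NP   >
    [0,2] (S/NP)/(PP/S)   >
      [0,1] "today" : ((S/NP)/(PP/S))/S
      [1,2] "slowly" : S
    [2,3] "city" : PP/S
  [3,4] "chased" : NP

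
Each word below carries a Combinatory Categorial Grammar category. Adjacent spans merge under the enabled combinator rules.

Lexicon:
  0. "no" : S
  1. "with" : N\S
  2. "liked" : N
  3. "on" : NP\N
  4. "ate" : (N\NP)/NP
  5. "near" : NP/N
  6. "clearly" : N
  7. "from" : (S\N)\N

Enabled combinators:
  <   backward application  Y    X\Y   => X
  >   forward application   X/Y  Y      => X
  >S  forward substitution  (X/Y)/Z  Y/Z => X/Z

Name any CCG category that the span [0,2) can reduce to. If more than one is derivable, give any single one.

N

[0,8] S   <
  [0,2] N   <
    [0,1] "no" : S
    [1,2] "with" : N\S
  [2,8] S\N   <
    [2,7] N   <
      [2,4] NP   <
        [2,3] "liked" : N
        [3,4] "on" : NP\N
      [4,7] N\NP   >
        [4,5] "ate" : (N\NP)/NP
        [5,7] NP   >
          [5,6] "near" : NP/N
          [6,7] "clearly" : N
    [7,8] "from" : (S\N)\N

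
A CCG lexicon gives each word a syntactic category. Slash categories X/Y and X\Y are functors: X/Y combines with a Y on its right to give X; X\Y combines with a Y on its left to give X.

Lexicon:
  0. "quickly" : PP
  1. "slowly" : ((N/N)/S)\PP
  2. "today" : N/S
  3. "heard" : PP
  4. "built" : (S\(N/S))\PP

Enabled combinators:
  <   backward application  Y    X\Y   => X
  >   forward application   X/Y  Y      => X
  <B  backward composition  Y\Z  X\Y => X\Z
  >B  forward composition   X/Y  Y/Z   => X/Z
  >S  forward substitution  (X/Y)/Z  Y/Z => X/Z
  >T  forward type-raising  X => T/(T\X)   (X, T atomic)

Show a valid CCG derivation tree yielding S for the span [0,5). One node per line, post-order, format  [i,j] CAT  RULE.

[0,5] S   <
  [0,3] N/S   >S
    [0,2] (N/N)/S   <
      [0,1] "quickly" : PP
      [1,2] "slowly" : ((N/N)/S)\PP
    [2,3] "today" : N/S
  [3,5] S\(N/S)   <
    [3,4] "heard" : PP
    [4,5] "built" : (S\(N/S))\PP

[0,1] PP  lex  "quickly"
[1,2] ((N/N)/S)\PP  lex  "slowly"
[0,2] (N/N)/S  <  k=1
[2,3] N/S  lex  "today"
[0,3] N/S  >S  k=2
[3,4] PP  lex  "heard"
[4,5] (S\(N/S))\PP  lex  "built"
[3,5] S\(N/S)  <  k=4
[0,5] S  <  k=3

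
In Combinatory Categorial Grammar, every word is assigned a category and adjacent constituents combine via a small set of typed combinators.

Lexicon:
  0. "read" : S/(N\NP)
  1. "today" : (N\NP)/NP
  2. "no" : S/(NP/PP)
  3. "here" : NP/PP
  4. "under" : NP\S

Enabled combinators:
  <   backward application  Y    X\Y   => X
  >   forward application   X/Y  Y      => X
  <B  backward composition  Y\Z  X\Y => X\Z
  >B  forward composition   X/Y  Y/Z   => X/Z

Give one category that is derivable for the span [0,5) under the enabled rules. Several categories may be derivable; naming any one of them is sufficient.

S

[0,5] S   >
  [0,2] S/NP   >B
    [0,1] "read" : S/(N\NP)
    [1,2] "today" : (N\NP)/NP
  [2,5] NP   <
    [2,4] S   >
      [2,3] "no" : S/(NP/PP)
      [3,4] "here" : NP/PP
    [4,5] "under" : NP\S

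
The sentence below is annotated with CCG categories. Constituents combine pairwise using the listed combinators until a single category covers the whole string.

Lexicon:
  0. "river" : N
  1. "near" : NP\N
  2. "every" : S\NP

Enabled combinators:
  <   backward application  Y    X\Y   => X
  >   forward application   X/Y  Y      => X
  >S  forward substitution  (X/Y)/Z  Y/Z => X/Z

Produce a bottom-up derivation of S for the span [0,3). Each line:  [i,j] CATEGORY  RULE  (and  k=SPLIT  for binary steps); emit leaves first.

[0,1] N  lex  "river"
[1,2] NP\N  lex  "near"
[0,2] NP  <  k=1
[2,3] S\NP  lex  "every"
[0,3] S  <  k=2

[0,3] S   <
  [0,2] NP   <
    [0,1] "river" : N
    [1,2] "near" : NP\N
  [2,3] "every" : S\NP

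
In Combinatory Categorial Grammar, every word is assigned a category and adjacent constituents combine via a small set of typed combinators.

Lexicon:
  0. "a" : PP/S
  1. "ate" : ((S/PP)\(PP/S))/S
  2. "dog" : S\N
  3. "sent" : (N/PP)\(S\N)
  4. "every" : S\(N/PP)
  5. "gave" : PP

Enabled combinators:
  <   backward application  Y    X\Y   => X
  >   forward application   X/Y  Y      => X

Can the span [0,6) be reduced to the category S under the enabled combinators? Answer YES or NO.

[0,6] S   >
  [0,5] S/PP   <
    [0,1] "a" : PP/S
    [1,5] (S/PP)\(PP/S)   >
      [1,2] "ate" : ((S/PP)\(PP/S))/S
      [2,5] S   <
        [2,4] N/PP   <
          [2,3] "dog" : S\N
          [3,4] "sent" : (N/PP)\(S\N)
        [4,5] "every" : S\(N/PP)
  [5,6] "gave" : PP

YES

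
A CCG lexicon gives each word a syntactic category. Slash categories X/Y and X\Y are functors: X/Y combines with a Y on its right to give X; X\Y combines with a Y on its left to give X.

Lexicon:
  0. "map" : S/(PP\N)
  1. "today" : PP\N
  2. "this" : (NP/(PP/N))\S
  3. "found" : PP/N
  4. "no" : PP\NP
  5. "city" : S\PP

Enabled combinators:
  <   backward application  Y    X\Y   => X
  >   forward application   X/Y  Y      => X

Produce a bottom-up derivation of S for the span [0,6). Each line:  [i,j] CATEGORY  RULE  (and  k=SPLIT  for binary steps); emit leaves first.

[0,6] S   <
  [0,5] PP   <
    [0,4] NP   >
      [0,3] NP/(PP/N)   <
        [0,2] S   >
          [0,1] "map" : S/(PP\N)
          [1,2] "today" : PP\N
        [2,3] "this" : (NP/(PP/N))\S
      [3,4] "found" : PP/N
    [4,5] "no" : PP\NP
  [5,6] "city" : S\PP

[0,1] S/(PP\N)  lex  "map"
[1,2] PP\N  lex  "today"
[0,2] S  >  k=1
[2,3] (NP/(PP/N))\S  lex  "this"
[0,3] NP/(PP/N)  <  k=2
[3,4] PP/N  lex  "found"
[0,4] NP  >  k=3
[4,5] PP\NP  lex  "no"
[0,5] PP  <  k=4
[5,6] S\PP  lex  "city"
[0,6] S  <  k=5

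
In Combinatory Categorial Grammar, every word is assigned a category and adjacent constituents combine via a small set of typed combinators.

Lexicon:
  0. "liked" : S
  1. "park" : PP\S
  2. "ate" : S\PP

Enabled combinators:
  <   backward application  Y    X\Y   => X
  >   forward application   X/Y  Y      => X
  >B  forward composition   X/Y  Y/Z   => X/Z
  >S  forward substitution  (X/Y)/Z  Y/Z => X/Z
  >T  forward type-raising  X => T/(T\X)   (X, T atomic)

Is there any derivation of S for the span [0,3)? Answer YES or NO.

YES

[0,3] S   <
  [0,2] PP   <
    [0,1] "liked" : S
    [1,2] "park" : PP\S
  [2,3] "ate" : S\PP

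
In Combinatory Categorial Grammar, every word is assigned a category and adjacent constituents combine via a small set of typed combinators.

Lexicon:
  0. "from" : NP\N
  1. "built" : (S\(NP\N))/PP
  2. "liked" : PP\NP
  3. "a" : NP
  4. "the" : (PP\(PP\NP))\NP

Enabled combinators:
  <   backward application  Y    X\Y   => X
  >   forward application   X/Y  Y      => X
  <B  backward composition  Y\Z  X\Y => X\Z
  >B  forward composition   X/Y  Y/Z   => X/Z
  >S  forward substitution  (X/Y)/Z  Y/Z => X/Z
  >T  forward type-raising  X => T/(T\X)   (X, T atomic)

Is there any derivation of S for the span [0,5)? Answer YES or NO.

YES

[0,5] S   <
  [0,1] "from" : NP\N
  [1,5] S\(NP\N)   >
    [1,2] "built" : (S\(NP\N))/PP
    [2,5] PP   <
      [2,3] "liked" : PP\NP
      [3,5] PP\(PP\NP)   <
        [3,4] "a" : NP
        [4,5] "the" : (PP\(PP\NP))\NP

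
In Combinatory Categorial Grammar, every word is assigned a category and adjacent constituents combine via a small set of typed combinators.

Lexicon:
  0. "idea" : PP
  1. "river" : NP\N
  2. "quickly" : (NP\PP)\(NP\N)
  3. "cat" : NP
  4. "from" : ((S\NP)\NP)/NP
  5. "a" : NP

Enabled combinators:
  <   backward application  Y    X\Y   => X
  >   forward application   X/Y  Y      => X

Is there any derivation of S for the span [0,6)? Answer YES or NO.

YES

[0,6] S   <
  [0,3] NP   <
    [0,1] "idea" : PP
    [1,3] NP\PP   <
      [1,2] "river" : NP\N
      [2,3] "quickly" : (NP\PP)\(NP\N)
  [3,6] S\NP   <
    [3,4] "cat" : NP
    [4,6] (S\NP)\NP   >
      [4,5] "from" : ((S\NP)\NP)/NP
      [5,6] "a" : NP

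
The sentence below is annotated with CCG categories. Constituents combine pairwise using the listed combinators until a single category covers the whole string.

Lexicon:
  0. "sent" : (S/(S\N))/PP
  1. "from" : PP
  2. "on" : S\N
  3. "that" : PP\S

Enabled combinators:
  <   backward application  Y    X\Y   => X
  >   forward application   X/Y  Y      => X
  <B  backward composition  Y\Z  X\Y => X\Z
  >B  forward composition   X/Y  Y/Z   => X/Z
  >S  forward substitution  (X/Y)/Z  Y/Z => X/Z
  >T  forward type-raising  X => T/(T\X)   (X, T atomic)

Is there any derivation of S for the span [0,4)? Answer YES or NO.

(S/(S\N))/PP PP S\N PP\S
CKY chart[0,4] = {N/(N\PP), NP/(NP\PP), PP, PP/(PP\PP), S/(S\PP)}; S ∉ chart

NO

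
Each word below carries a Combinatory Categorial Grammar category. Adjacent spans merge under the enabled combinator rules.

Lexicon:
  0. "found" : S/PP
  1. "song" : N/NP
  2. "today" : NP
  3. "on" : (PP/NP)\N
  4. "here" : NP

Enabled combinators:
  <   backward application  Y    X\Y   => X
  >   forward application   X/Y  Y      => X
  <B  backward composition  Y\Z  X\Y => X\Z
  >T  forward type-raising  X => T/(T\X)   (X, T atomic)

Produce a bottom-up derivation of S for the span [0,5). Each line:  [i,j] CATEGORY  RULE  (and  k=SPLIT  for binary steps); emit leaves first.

[0,1] S/PP  lex  "found"
[1,2] N/NP  lex  "song"
[2,3] NP  lex  "today"
[1,3] N  >  k=2
[3,4] (PP/NP)\N  lex  "on"
[1,4] PP/NP  <  k=3
[4,5] NP  lex  "here"
[1,5] PP  >  k=4
[0,5] S  >  k=1

[0,5] S   >
  [0,1] "found" : S/PP
  [1,5] PP   >
    [1,4] PP/NP   <
      [1,3] N   >
        [1,2] "song" : N/NP
        [2,3] "today" : NP
      [3,4] "on" : (PP/NP)\N
    [4,5] "here" : NP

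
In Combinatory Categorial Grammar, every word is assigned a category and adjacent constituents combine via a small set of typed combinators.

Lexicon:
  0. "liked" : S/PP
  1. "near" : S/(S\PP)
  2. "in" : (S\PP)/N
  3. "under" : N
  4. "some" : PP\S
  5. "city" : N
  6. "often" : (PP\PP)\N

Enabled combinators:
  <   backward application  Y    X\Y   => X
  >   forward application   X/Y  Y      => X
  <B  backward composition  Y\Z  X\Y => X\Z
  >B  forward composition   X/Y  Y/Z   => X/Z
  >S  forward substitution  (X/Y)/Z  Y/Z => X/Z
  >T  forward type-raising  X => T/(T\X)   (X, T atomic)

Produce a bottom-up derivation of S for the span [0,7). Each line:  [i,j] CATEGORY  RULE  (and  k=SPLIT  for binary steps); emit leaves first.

[0,7] S   >
  [0,1] "liked" : S/PP
  [1,7] PP   <
    [1,4] S   >
      [1,2] "near" : S/(S\PP)
      [2,4] S\PP   >
        [2,3] "in" : (S\PP)/N
        [3,4] "under" : N
    [4,7] PP\S   <B
      [4,5] "some" : PP\S
      [5,7] PP\PP   <
        [5,6] "city" : N
        [6,7] "often" : (PP\PP)\N

[0,1] S/PP  lex  "liked"
[1,2] S/(S\PP)  lex  "near"
[2,3] (S\PP)/N  lex  "in"
[3,4] N  lex  "under"
[2,4] S\PP  >  k=3
[1,4] S  >  k=2
[4,5] PP\S  lex  "some"
[5,6] N  lex  "city"
[6,7] (PP\PP)\N  lex  "often"
[5,7] PP\PP  <  k=6
[4,7] PP\S  <B  k=5
[1,7] PP  <  k=4
[0,7] S  >  k=1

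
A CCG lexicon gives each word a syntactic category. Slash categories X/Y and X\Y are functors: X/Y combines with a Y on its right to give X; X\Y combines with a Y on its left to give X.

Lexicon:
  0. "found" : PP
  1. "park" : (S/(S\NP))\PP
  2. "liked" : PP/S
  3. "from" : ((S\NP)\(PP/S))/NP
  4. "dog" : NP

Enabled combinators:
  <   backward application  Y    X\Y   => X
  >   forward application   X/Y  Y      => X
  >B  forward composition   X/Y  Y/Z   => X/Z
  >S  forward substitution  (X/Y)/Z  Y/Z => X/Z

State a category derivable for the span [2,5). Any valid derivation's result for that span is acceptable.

S\NP

[0,5] S   >
  [0,2] S/(S\NP)   <
    [0,1] "found" : PP
    [1,2] "park" : (S/(S\NP))\PP
  [2,5] S\NP   <
    [2,3] "liked" : PP/S
    [3,5] (S\NP)\(PP/S)   >
      [3,4] "from" : ((S\NP)\(PP/S))/NP
      [4,5] "dog" : NP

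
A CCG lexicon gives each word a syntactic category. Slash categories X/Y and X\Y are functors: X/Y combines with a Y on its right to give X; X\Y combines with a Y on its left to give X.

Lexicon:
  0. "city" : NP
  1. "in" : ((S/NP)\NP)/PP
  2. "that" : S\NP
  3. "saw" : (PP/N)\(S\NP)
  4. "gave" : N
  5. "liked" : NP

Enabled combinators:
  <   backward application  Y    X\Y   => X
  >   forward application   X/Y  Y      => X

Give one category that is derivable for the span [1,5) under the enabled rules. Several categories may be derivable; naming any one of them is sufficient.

(S/NP)\NP

[0,6] S   >
  [0,5] S/NP   <
    [0,1] "city" : NP
    [1,5] (S/NP)\NP   >
      [1,2] "in" : ((S/NP)\NP)/PP
      [2,5] PP   >
        [2,4] PP/N   <
          [2,3] "that" : S\NP
          [3,4] "saw" : (PP/N)\(S\NP)
        [4,5] "gave" : N
  [5,6] "liked" : NP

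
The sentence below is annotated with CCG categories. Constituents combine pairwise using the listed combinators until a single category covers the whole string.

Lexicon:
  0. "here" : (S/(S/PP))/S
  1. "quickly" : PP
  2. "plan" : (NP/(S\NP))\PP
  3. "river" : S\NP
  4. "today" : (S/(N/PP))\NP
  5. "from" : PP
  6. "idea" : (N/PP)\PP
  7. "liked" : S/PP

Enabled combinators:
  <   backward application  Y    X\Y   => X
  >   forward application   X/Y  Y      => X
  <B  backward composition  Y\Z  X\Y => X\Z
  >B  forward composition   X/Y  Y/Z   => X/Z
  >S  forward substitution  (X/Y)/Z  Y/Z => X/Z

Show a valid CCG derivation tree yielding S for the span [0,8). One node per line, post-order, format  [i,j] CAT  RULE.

[0,8] S   >
  [0,7] S/(S/PP)   >
    [0,1] "here" : (S/(S/PP))/S
    [1,7] S   >
      [1,5] S/(N/PP)   <
        [1,4] NP   >
          [1,3] NP/(S\NP)   <
            [1,2] "quickly" : PP
            [2,3] "plan" : (NP/(S\NP))\PP
          [3,4] "river" : S\NP
        [4,5] "today" : (S/(N/PP))\NP
      [5,7] N/PP   <
        [5,6] "from" : PP
        [6,7] "idea" : (N/PP)\PP
  [7,8] "liked" : S/PP

[0,1] (S/(S/PP))/S  lex  "here"
[1,2] PP  lex  "quickly"
[2,3] (NP/(S\NP))\PP  lex  "plan"
[1,3] NP/(S\NP)  <  k=2
[3,4] S\NP  lex  "river"
[1,4] NP  >  k=3
[4,5] (S/(N/PP))\NP  lex  "today"
[1,5] S/(N/PP)  <  k=4
[5,6] PP  lex  "from"
[6,7] (N/PP)\PP  lex  "idea"
[5,7] N/PP  <  k=6
[1,7] S  >  k=5
[0,7] S/(S/PP)  >  k=1
[7,8] S/PP  lex  "liked"
[0,8] S  >  k=7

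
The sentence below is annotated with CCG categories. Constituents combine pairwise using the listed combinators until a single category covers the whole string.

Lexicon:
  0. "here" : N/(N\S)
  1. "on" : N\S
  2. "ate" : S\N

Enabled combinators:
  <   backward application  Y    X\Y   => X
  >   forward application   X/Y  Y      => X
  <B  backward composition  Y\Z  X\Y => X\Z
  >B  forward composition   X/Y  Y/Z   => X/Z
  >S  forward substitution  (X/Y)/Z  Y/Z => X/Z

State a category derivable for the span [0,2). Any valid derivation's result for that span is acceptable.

[0,3] S   <
  [0,2] N   >
    [0,1] "here" : N/(N\S)
    [1,2] "on" : N\S
  [2,3] "ate" : S\N

N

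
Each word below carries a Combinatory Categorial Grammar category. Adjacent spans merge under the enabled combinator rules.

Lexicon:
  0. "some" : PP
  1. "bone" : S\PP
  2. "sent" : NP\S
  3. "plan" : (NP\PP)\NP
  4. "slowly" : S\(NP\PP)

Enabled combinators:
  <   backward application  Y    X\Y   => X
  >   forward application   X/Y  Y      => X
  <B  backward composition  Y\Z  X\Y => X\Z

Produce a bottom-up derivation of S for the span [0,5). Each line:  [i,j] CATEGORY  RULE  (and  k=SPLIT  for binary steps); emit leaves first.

[0,5] S   <
  [0,3] NP   <
    [0,2] S   <
      [0,1] "some" : PP
      [1,2] "bone" : S\PP
    [2,3] "sent" : NP\S
  [3,5] S\NP   <B
    [3,4] "plan" : (NP\PP)\NP
    [4,5] "slowly" : S\(NP\PP)

[0,1] PP  lex  "some"
[1,2] S\PP  lex  "bone"
[0,2] S  <  k=1
[2,3] NP\S  lex  "sent"
[0,3] NP  <  k=2
[3,4] (NP\PP)\NP  lex  "plan"
[4,5] S\(NP\PP)  lex  "slowly"
[3,5] S\NP  <B  k=4
[0,5] S  <  k=3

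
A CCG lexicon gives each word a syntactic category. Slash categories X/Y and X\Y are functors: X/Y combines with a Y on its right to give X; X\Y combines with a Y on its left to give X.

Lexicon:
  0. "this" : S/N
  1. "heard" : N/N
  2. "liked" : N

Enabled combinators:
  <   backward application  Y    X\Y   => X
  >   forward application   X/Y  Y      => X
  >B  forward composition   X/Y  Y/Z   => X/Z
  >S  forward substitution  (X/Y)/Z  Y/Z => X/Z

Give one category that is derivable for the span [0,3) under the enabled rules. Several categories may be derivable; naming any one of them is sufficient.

[0,3] S   >
  [0,2] S/N   >B
    [0,1] "this" : S/N
    [1,2] "heard" : N/N
  [2,3] "liked" : N

S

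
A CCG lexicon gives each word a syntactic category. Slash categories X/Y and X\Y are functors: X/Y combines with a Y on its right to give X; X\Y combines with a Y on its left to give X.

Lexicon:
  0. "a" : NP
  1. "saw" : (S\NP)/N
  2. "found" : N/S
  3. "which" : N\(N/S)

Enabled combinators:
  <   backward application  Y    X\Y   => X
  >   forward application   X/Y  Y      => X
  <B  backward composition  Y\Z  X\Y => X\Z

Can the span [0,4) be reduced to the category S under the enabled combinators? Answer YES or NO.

YES

[0,4] S   <
  [0,1] "a" : NP
  [1,4] S\NP   >
    [1,2] "saw" : (S\NP)/N
    [2,4] N   <
      [2,3] "found" : N/S
      [3,4] "which" : N\(N/S)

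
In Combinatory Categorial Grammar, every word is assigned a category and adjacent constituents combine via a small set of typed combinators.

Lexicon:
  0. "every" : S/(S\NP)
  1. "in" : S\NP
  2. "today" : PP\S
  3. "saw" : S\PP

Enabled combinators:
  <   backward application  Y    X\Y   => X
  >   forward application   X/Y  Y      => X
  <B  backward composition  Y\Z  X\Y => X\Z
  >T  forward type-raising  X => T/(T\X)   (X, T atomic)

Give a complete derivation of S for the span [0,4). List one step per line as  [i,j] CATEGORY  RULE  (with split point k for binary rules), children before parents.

[0,1] S/(S\NP)  lex  "every"
[1,2] S\NP  lex  "in"
[2,3] PP\S  lex  "today"
[3,4] S\PP  lex  "saw"
[2,4] S\S  <B  k=3
[1,4] S\NP  <B  k=2
[0,4] S  >  k=1

[0,4] S   >
  [0,1] "every" : S/(S\NP)
  [1,4] S\NP   <B
    [1,2] "in" : S\NP
    [2,4] S\S   <B
      [2,3] "today" : PP\S
      [3,4] "saw" : S\PP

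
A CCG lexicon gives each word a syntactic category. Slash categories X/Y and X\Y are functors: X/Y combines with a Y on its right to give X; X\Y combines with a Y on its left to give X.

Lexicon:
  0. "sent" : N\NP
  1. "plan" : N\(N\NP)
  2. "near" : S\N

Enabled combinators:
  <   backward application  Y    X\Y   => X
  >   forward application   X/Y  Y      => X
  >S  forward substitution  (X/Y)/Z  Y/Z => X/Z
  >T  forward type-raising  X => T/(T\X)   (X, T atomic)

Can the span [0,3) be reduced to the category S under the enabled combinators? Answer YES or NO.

YES

[0,3] S   <
  [0,2] N   <
    [0,1] "sent" : N\NP
    [1,2] "plan" : N\(N\NP)
  [2,3] "near" : S\N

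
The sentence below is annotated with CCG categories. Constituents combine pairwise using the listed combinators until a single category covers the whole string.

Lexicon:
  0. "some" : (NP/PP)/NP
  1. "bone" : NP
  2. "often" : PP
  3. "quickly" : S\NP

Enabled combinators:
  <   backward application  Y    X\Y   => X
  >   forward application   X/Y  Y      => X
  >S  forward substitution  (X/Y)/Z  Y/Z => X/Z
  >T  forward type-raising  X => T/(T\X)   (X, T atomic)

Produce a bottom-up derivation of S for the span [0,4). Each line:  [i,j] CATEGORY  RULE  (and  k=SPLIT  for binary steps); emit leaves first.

[0,4] S   <
  [0,3] NP   >
    [0,2] NP/PP   >
      [0,1] "some" : (NP/PP)/NP
      [1,2] "bone" : NP
    [2,3] "often" : PP
  [3,4] "quickly" : S\NP

[0,1] (NP/PP)/NP  lex  "some"
[1,2] NP  lex  "bone"
[0,2] NP/PP  >  k=1
[2,3] PP  lex  "often"
[0,3] NP  >  k=2
[3,4] S\NP  lex  "quickly"
[0,4] S  <  k=3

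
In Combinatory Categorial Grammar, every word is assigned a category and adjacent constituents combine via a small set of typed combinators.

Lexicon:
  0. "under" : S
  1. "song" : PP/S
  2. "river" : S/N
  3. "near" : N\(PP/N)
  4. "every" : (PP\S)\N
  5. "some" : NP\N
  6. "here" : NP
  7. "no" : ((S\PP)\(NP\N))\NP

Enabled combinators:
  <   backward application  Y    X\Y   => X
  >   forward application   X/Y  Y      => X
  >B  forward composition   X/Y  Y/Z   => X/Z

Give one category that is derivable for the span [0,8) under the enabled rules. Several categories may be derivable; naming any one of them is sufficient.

[0,8] S   <
  [0,5] PP   <
    [0,1] "under" : S
    [1,5] PP\S   <
      [1,4] N   <
        [1,3] PP/N   >B
          [1,2] "song" : PP/S
          [2,3] "river" : S/N
        [3,4] "near" : N\(PP/N)
      [4,5] "every" : (PP\S)\N
  [5,8] S\PP   <
    [5,6] "some" : NP\N
    [6,8] (S\PP)\(NP\N)   <
      [6,7] "here" : NP
      [7,8] "no" : ((S\PP)\(NP\N))\NP

S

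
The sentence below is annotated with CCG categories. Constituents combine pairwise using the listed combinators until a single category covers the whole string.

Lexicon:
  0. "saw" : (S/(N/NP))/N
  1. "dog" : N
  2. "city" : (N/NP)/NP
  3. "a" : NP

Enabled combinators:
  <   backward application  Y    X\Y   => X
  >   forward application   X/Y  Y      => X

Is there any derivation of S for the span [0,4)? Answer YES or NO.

YES

[0,4] S   >
  [0,2] S/(N/NP)   >
    [0,1] "saw" : (S/(N/NP))/N
    [1,2] "dog" : N
  [2,4] N/NP   >
    [2,3] "city" : (N/NP)/NP
    [3,4] "a" : NP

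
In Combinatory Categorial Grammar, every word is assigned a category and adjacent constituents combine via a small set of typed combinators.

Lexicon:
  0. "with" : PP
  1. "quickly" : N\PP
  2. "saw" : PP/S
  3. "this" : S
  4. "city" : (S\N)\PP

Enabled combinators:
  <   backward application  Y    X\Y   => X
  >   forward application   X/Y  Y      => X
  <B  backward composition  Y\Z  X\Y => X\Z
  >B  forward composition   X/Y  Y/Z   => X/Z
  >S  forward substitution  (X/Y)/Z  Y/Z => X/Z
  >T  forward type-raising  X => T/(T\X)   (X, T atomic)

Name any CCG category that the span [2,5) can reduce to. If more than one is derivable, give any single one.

[0,5] S   <
  [0,2] N   <
    [0,1] "with" : PP
    [1,2] "quickly" : N\PP
  [2,5] S\N   <
    [2,4] PP   >
      [2,3] "saw" : PP/S
      [3,4] "this" : S
    [4,5] "city" : (S\N)\PP

S\N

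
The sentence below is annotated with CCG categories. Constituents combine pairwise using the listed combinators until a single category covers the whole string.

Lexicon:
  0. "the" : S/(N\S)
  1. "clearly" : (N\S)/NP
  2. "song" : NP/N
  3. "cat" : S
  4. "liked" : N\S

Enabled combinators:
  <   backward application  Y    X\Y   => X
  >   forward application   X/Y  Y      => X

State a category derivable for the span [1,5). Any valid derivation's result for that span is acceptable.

N\S

[0,5] S   >
  [0,1] "the" : S/(N\S)
  [1,5] N\S   >
    [1,2] "clearly" : (N\S)/NP
    [2,5] NP   >
      [2,3] "song" : NP/N
      [3,5] N   <
        [3,4] "cat" : S
        [4,5] "liked" : N\S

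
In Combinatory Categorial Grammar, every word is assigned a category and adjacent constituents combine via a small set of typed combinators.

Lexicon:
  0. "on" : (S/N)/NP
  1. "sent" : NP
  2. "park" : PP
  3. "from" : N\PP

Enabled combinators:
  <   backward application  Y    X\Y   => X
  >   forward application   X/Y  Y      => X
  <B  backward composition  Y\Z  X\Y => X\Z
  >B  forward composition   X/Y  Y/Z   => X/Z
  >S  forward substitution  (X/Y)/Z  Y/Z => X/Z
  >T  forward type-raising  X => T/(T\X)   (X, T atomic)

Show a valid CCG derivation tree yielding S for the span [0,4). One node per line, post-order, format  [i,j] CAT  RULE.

[0,1] (S/N)/NP  lex  "on"
[1,2] NP  lex  "sent"
[0,2] S/N  >  k=1
[2,3] PP  lex  "park"
[3,4] N\PP  lex  "from"
[2,4] N  <  k=3
[0,4] S  >  k=2

[0,4] S   >
  [0,2] S/N   >
    [0,1] "on" : (S/N)/NP
    [1,2] "sent" : NP
  [2,4] N   <
    [2,3] "park" : PP
    [3,4] "from" : N\PP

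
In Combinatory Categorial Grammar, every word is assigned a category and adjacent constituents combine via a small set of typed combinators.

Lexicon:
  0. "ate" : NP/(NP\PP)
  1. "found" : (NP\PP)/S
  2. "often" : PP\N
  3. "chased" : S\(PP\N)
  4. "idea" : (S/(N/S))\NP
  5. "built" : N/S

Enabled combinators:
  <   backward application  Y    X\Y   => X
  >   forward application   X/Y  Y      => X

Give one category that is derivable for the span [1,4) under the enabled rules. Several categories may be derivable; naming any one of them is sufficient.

[0,6] S   >
  [0,5] S/(N/S)   <
    [0,4] NP   >
      [0,1] "ate" : NP/(NP\PP)
      [1,4] NP\PP   >
        [1,2] "found" : (NP\PP)/S
        [2,4] S   <
          [2,3] "often" : PP\N
          [3,4] "chased" : S\(PP\N)
    [4,5] "idea" : (S/(N/S))\NP
  [5,6] "built" : N/S

NP\PP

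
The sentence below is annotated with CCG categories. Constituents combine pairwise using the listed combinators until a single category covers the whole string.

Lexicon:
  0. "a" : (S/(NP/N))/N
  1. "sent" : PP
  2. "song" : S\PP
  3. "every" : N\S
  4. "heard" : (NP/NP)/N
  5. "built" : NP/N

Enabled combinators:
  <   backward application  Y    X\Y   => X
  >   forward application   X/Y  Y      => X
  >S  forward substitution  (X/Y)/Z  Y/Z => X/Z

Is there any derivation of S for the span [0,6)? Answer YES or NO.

[0,6] S   >
  [0,4] S/(NP/N)   >
    [0,1] "a" : (S/(NP/N))/N
    [1,4] N   <
      [1,3] S   <
        [1,2] "sent" : PP
        [2,3] "song" : S\PP
      [3,4] "every" : N\S
  [4,6] NP/N   >S
    [4,5] "heard" : (NP/NP)/N
    [5,6] "built" : NP/N

YES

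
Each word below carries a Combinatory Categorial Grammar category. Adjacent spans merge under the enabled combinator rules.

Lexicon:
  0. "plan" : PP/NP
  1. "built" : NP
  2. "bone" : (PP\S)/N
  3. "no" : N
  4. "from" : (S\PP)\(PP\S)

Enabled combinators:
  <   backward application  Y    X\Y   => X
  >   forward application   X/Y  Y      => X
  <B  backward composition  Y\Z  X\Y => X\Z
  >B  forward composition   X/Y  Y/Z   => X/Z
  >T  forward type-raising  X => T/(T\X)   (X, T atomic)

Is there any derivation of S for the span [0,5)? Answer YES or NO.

YES

[0,5] S   <
  [0,2] PP   >
    [0,1] "plan" : PP/NP
    [1,2] "built" : NP
  [2,5] S\PP   <
    [2,4] PP\S   >
      [2,3] "bone" : (PP\S)/N
      [3,4] "no" : N
    [4,5] "from" : (S\PP)\(PP\S)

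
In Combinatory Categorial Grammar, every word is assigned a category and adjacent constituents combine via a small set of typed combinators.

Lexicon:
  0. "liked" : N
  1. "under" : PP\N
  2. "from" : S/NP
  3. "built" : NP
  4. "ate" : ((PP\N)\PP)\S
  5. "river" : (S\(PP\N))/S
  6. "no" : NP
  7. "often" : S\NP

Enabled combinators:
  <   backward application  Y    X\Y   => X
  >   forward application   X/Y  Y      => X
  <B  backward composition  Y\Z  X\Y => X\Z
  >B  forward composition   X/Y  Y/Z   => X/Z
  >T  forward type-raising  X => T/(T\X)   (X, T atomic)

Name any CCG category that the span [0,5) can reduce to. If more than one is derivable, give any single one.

[0,8] S   <
  [0,5] PP\N   <
    [0,2] PP   >
      [0,1] PP/(PP\N)   >T
        [0,1] "liked" : N
      [1,2] "under" : PP\N
    [2,5] (PP\N)\PP   <
      [2,4] S   >
        [2,3] "from" : S/NP
        [3,4] "built" : NP
      [4,5] "ate" : ((PP\N)\PP)\S
  [5,8] S\(PP\N)   >
    [5,6] "river" : (S\(PP\N))/S
    [6,8] S   <
      [6,7] "no" : NP
      [7,8] "often" : S\NP

PP\N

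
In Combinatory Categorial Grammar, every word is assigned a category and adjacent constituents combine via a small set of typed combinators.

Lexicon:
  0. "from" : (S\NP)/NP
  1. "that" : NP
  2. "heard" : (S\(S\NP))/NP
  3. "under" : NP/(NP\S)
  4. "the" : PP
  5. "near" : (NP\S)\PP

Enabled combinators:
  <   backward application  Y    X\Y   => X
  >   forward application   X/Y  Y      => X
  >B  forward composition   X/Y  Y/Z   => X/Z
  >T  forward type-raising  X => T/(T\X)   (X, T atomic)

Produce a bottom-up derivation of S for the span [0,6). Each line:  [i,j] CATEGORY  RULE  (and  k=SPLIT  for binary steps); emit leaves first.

[0,1] (S\NP)/NP  lex  "from"
[1,2] NP  lex  "that"
[0,2] S\NP  >  k=1
[2,3] (S\(S\NP))/NP  lex  "heard"
[3,4] NP/(NP\S)  lex  "under"
[4,5] PP  lex  "the"
[5,6] (NP\S)\PP  lex  "near"
[4,6] NP\S  <  k=5
[3,6] NP  >  k=4
[2,6] S\(S\NP)  >  k=3
[0,6] S  <  k=2

[0,6] S   <
  [0,2] S\NP   >
    [0,1] "from" : (S\NP)/NP
    [1,2] "that" : NP
  [2,6] S\(S\NP)   >
    [2,3] "heard" : (S\(S\NP))/NP
    [3,6] NP   >
      [3,4] "under" : NP/(NP\S)
      [4,6] NP\S   <
        [4,5] "the" : PP
        [5,6] "near" : (NP\S)\PP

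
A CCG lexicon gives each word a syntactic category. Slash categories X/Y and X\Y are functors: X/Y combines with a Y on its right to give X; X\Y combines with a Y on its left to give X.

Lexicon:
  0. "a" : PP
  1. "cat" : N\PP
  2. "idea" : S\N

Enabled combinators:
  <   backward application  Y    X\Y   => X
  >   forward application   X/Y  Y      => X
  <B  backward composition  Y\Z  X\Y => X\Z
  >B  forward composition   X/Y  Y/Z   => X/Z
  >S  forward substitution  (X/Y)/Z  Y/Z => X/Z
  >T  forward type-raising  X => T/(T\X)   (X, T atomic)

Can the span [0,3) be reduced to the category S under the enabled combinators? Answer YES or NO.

YES

[0,3] S   >
  [0,1] S/(S\PP)   >T
    [0,1] "a" : PP
  [1,3] S\PP   <B
    [1,2] "cat" : N\PP
    [2,3] "idea" : S\N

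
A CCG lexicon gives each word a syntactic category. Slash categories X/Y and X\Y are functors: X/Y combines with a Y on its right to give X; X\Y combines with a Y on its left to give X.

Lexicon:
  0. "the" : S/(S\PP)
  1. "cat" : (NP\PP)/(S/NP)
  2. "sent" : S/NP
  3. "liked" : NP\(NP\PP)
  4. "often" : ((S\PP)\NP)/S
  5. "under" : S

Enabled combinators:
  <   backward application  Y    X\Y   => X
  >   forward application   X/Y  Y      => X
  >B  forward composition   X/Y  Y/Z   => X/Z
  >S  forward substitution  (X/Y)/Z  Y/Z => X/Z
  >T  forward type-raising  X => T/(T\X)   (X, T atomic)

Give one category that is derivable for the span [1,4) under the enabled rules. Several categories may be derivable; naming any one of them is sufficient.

[0,6] S   >
  [0,1] "the" : S/(S\PP)
  [1,6] S\PP   <
    [1,4] NP   <
      [1,3] NP\PP   >
        [1,2] "cat" : (NP\PP)/(S/NP)
        [2,3] "sent" : S/NP
      [3,4] "liked" : NP\(NP\PP)
    [4,6] (S\PP)\NP   >
      [4,5] "often" : ((S\PP)\NP)/S
      [5,6] "under" : S

NP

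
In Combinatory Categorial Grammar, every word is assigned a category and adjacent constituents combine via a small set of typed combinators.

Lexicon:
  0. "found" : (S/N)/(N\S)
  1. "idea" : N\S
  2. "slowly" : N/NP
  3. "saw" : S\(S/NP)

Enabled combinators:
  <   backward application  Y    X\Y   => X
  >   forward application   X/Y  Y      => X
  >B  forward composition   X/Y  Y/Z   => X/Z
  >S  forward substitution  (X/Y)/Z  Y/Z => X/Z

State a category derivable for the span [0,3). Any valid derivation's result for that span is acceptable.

S/NP

[0,4] S   <
  [0,3] S/NP   >B
    [0,2] S/N   >
      [0,1] "found" : (S/N)/(N\S)
      [1,2] "idea" : N\S
    [2,3] "slowly" : N/NP
  [3,4] "saw" : S\(S/NP)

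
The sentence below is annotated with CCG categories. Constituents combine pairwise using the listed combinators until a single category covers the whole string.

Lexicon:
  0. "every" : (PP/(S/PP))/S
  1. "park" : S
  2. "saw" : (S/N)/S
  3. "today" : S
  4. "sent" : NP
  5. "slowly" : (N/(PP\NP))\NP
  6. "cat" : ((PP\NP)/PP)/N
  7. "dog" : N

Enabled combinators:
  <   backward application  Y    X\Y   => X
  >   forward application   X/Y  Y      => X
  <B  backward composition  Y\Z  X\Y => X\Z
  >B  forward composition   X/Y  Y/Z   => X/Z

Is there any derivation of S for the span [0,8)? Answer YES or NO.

(PP/(S/PP))/S S (S/N)/S S NP (N/(PP\NP))\NP ((PP\NP)/PP)/N N
CKY chart[0,8] = {PP}; S ∉ chart

NO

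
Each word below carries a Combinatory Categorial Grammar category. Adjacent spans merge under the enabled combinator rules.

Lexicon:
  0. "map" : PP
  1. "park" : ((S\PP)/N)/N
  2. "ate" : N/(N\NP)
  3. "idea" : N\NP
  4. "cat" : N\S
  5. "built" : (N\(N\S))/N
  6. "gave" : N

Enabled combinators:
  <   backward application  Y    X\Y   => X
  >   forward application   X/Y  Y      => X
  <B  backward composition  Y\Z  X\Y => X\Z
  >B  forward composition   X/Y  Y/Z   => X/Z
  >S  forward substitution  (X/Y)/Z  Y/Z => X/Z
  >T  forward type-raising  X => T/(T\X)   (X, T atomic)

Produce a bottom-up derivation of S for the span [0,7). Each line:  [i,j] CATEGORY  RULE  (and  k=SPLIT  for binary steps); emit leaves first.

[0,7] S   <
  [0,1] "map" : PP
  [1,7] S\PP   >
    [1,4] (S\PP)/N   >
      [1,2] "park" : ((S\PP)/N)/N
      [2,4] N   >
        [2,3] "ate" : N/(N\NP)
        [3,4] "idea" : N\NP
    [4,7] N   <
      [4,5] "cat" : N\S
      [5,7] N\(N\S)   >
        [5,6] "built" : (N\(N\S))/N
        [6,7] "gave" : N

[0,1] PP  lex  "map"
[1,2] ((S\PP)/N)/N  lex  "park"
[2,3] N/(N\NP)  lex  "ate"
[3,4] N\NP  lex  "idea"
[2,4] N  >  k=3
[1,4] (S\PP)/N  >  k=2
[4,5] N\S  lex  "cat"
[5,6] (N\(N\S))/N  lex  "built"
[6,7] N  lex  "gave"
[5,7] N\(N\S)  >  k=6
[4,7] N  <  k=5
[1,7] S\PP  >  k=4
[0,7] S  <  k=1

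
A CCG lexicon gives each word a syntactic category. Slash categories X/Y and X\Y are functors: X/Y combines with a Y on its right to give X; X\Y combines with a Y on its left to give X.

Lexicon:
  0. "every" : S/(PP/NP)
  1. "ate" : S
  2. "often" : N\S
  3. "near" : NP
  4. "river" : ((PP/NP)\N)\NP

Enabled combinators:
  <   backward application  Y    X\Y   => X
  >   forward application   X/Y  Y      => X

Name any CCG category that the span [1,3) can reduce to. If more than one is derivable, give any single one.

N

[0,5] S   >
  [0,1] "every" : S/(PP/NP)
  [1,5] PP/NP   <
    [1,3] N   <
      [1,2] "ate" : S
      [2,3] "often" : N\S
    [3,5] (PP/NP)\N   <
      [3,4] "near" : NP
      [4,5] "river" : ((PP/NP)\N)\NP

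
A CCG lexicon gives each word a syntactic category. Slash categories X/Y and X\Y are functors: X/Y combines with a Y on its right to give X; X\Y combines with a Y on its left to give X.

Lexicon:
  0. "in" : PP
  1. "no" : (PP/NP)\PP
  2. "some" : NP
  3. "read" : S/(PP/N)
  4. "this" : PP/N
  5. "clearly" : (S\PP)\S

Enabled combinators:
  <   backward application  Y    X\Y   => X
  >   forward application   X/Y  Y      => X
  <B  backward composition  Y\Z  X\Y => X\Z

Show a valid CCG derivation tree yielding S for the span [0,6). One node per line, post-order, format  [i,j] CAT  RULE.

[0,1] PP  lex  "in"
[1,2] (PP/NP)\PP  lex  "no"
[0,2] PP/NP  <  k=1
[2,3] NP  lex  "some"
[0,3] PP  >  k=2
[3,4] S/(PP/N)  lex  "read"
[4,5] PP/N  lex  "this"
[3,5] S  >  k=4
[5,6] (S\PP)\S  lex  "clearly"
[3,6] S\PP  <  k=5
[0,6] S  <  k=3

[0,6] S   <
  [0,3] PP   >
    [0,2] PP/NP   <
      [0,1] "in" : PP
      [1,2] "no" : (PP/NP)\PP
    [2,3] "some" : NP
  [3,6] S\PP   <
    [3,5] S   >
      [3,4] "read" : S/(PP/N)
      [4,5] "this" : PP/N
    [5,6] "clearly" : (S\PP)\S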